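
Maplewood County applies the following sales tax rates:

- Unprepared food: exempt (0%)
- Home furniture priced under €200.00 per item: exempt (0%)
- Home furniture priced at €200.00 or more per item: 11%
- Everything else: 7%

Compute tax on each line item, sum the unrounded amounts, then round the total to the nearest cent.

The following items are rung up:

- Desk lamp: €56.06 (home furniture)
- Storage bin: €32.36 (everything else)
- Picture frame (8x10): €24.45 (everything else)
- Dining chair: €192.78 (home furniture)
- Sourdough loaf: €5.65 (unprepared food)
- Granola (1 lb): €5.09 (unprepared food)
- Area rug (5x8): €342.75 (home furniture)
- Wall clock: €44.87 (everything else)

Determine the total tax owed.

Desk lamp €56.06: home furniture, under €200.00 → 0% → €0.00
Storage bin €32.36: everything else → 7% → €2.2652
Picture frame (8x10) €24.45: everything else → 7% → €1.7115
Dining chair €192.78: home furniture, under €200.00 → 0% → €0.00
Sourdough loaf €5.65: unprepared food → 0% → €0.00
Granola (1 lb) €5.09: unprepared food → 0% → €0.00
Area rug (5x8) €342.75: home furniture, €200.00 or more → 11% → €37.7025
Wall clock €44.87: everything else → 7% → €3.1409
Unrounded tax sum = €44.8201 → €44.82

€44.82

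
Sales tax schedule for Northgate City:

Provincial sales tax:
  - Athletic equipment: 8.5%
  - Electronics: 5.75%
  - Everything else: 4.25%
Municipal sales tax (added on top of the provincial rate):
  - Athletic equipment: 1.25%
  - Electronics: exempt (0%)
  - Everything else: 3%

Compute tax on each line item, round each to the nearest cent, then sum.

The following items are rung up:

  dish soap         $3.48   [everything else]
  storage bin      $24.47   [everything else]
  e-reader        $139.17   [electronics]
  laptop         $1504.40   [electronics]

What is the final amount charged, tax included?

Dish soap $3.48: everything else → 4.25% + 3% municipal = 7.25% → $0.25
Storage bin $24.47: everything else → 4.25% + 3% municipal = 7.25% → $1.77
E-reader $139.17: electronics → 5.75% + 0% municipal = 5.75% → $8.00
Laptop $1504.40: electronics → 5.75% + 0% municipal = 5.75% → $86.50
Subtotal = $1671.52; tax = $96.52; total due = $1768.04

$1768.04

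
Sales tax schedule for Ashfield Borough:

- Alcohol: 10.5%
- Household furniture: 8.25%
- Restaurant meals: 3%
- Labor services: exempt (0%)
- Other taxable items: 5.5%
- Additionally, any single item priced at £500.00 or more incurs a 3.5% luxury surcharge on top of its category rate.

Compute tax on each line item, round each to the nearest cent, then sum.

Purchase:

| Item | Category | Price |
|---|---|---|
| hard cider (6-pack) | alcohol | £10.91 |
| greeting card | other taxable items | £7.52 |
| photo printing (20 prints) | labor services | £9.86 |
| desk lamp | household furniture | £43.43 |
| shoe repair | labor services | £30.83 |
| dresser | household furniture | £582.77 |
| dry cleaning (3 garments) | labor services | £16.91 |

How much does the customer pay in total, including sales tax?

£775.85

Hard cider (6-pack) £10.91: alcohol → 10.5% → £1.15
Greeting card £7.52: other taxable items → 5.5% → £0.41
Photo printing (20 prints) £9.86: labor services → 0% → £0.00
Desk lamp £43.43: household furniture → 8.25% → £3.58
Shoe repair £30.83: labor services → 0% → £0.00
Dresser £582.77: household furniture → 8.25% + 3.5% surcharge = 11.75% → £68.48
Dry cleaning (3 garments) £16.91: labor services → 0% → £0.00
Subtotal = £702.23; tax = £73.62; total due = £775.85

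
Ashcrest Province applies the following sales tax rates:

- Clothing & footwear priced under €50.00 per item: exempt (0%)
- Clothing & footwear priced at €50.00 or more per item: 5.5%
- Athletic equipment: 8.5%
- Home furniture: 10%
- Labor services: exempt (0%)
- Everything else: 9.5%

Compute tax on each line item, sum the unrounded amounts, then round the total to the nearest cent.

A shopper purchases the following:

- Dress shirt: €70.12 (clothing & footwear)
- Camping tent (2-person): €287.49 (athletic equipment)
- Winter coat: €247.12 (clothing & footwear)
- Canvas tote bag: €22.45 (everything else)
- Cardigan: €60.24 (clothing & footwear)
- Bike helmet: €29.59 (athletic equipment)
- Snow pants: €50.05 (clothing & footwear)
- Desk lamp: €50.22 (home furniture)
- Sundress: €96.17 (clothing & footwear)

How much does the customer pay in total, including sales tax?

Dress shirt €70.12: clothing & footwear, €50.00 or more → 5.5% → €3.8566
Camping tent (2-person) €287.49: athletic equipment → 8.5% → €24.43665
Winter coat €247.12: clothing & footwear, €50.00 or more → 5.5% → €13.5916
Canvas tote bag €22.45: everything else → 9.5% → €2.13275
Cardigan €60.24: clothing & footwear, €50.00 or more → 5.5% → €3.3132
Bike helmet €29.59: athletic equipment → 8.5% → €2.51515
Snow pants €50.05: clothing & footwear, €50.00 or more → 5.5% → €2.75275
Desk lamp €50.22: home furniture → 10% → €5.022
Sundress €96.17: clothing & footwear, €50.00 or more → 5.5% → €5.28935
Subtotal = €913.45; unrounded tax = €62.91005 → €62.91; total due = €976.36

€976.36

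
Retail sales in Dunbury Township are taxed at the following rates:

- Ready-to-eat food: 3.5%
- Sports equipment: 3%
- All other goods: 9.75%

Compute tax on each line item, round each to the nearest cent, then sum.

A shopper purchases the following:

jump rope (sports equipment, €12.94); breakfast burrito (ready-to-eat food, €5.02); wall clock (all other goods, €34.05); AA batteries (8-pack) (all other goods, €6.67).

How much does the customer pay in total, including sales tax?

€63.22

Jump rope €12.94: sports equipment → 3% → €0.39
Breakfast burrito €5.02: ready-to-eat food → 3.5% → €0.18
Wall clock €34.05: all other goods → 9.75% → €3.32
AA batteries (8-pack) €6.67: all other goods → 9.75% → €0.65
Subtotal = €58.68; tax = €4.54; total due = €63.22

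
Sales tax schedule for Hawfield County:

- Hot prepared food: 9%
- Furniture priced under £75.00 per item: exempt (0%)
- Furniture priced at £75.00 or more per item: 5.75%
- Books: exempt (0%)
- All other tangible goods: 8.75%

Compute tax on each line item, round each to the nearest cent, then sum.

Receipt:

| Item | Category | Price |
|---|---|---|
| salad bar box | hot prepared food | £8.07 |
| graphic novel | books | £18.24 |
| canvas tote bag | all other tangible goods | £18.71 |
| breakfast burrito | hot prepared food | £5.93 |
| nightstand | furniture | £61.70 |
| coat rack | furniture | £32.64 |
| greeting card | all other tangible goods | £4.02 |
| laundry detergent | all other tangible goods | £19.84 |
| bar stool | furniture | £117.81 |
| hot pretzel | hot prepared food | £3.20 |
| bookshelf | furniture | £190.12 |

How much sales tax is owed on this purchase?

Salad bar box £8.07: hot prepared food → 9% → £0.73
Graphic novel £18.24: books → 0% → £0.00
Canvas tote bag £18.71: all other tangible goods → 8.75% → £1.64
Breakfast burrito £5.93: hot prepared food → 9% → £0.53
Nightstand £61.70: furniture, under £75.00 → 0% → £0.00
Coat rack £32.64: furniture, under £75.00 → 0% → £0.00
Greeting card £4.02: all other tangible goods → 8.75% → £0.35
Laundry detergent £19.84: all other tangible goods → 8.75% → £1.74
Bar stool £117.81: furniture, £75.00 or more → 5.75% → £6.77
Hot pretzel £3.20: hot prepared food → 9% → £0.29
Bookshelf £190.12: furniture, £75.00 or more → 5.75% → £10.93
Total tax = £0.73 + £1.64 + £0.53 + £0.35 + £1.74 + £6.77 + £0.29 + £10.93 = £22.98

£22.98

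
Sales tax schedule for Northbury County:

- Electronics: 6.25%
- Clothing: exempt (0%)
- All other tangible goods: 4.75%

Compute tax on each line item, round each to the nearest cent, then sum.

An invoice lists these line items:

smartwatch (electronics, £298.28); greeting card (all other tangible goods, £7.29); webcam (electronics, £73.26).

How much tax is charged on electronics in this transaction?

£23.22

Smartwatch £298.28: electronics → 6.25% → £18.64
Webcam £73.26: electronics → 6.25% → £4.58
Tax on electronics = £18.64 + £4.58 = £23.22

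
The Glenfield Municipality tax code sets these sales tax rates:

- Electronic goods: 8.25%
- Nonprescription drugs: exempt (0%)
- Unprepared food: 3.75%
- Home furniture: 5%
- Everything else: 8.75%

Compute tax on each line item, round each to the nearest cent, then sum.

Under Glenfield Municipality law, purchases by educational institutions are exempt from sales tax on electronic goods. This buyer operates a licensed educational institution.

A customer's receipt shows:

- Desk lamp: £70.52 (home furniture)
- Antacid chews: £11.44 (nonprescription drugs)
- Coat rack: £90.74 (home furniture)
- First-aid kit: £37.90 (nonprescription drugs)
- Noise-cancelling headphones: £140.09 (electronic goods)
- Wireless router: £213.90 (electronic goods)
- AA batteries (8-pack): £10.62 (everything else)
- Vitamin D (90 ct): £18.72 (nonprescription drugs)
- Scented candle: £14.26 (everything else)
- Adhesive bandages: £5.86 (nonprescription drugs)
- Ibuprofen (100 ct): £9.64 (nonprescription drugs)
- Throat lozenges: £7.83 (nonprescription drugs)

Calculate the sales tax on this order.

Desk lamp £70.52: home furniture → 5% → £3.53
Antacid chews £11.44: nonprescription drugs → 0% → £0.00
Coat rack £90.74: home furniture → 5% → £4.54
First-aid kit £37.90: nonprescription drugs → 0% → £0.00
Noise-cancelling headphones £140.09: electronic goods, buyer-exempt → 0% → £0.00
Wireless router £213.90: electronic goods, buyer-exempt → 0% → £0.00
AA batteries (8-pack) £10.62: everything else → 8.75% → £0.93
Vitamin D (90 ct) £18.72: nonprescription drugs → 0% → £0.00
Scented candle £14.26: everything else → 8.75% → £1.25
Adhesive bandages £5.86: nonprescription drugs → 0% → £0.00
Ibuprofen (100 ct) £9.64: nonprescription drugs → 0% → £0.00
Throat lozenges £7.83: nonprescription drugs → 0% → £0.00
Total tax = £3.53 + £4.54 + £0.93 + £1.25 = £10.25

£10.25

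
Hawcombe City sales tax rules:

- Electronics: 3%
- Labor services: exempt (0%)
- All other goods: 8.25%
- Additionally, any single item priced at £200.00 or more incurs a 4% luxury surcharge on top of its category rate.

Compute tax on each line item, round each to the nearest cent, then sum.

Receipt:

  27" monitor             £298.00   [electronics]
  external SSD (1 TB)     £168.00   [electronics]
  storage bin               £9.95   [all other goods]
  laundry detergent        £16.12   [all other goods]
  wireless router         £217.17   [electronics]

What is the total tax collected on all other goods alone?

£2.15

Storage bin £9.95: all other goods → 8.25% → £0.82
Laundry detergent £16.12: all other goods → 8.25% → £1.33
Tax on all other goods = £0.82 + £1.33 = £2.15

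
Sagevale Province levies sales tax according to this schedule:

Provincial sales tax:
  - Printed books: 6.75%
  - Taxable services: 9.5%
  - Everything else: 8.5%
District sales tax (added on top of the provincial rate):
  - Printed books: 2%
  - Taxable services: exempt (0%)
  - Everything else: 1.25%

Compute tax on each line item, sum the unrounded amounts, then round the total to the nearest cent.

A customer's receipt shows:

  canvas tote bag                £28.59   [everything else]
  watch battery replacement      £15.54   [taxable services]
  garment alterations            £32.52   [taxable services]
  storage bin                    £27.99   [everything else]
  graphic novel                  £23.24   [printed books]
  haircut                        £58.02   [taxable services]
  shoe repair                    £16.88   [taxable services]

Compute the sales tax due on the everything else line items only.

£5.52

Canvas tote bag £28.59: everything else → 8.5% + 1.25% district = 9.75% → £2.787525
Storage bin £27.99: everything else → 8.5% + 1.25% district = 9.75% → £2.729025
Tax on everything else: unrounded sum = £5.51655 → £5.52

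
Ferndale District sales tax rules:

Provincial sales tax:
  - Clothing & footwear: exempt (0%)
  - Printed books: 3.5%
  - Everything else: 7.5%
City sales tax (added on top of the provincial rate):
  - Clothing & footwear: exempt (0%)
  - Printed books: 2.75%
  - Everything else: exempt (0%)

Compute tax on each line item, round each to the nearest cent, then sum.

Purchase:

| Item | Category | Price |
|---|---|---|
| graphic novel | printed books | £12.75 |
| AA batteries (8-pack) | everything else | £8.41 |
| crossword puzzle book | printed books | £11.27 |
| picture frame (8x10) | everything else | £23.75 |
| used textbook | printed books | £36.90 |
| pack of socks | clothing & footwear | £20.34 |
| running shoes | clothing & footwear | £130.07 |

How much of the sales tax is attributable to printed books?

Graphic novel £12.75: printed books → 3.5% + 2.75% city = 6.25% → £0.80
Crossword puzzle book £11.27: printed books → 3.5% + 2.75% city = 6.25% → £0.70
Used textbook £36.90: printed books → 3.5% + 2.75% city = 6.25% → £2.31
Tax on printed books = £0.80 + £0.70 + £2.31 = £3.81

£3.81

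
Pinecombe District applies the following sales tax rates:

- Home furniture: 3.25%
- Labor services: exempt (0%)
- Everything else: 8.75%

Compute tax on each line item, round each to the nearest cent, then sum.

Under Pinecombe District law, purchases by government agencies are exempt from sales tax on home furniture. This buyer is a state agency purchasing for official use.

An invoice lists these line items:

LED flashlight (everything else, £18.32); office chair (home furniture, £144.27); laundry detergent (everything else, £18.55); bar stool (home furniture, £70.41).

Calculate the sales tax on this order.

LED flashlight £18.32: everything else → 8.75% → £1.60
Office chair £144.27: home furniture, buyer-exempt → 0% → £0.00
Laundry detergent £18.55: everything else → 8.75% → £1.62
Bar stool £70.41: home furniture, buyer-exempt → 0% → £0.00
Total tax = £1.60 + £1.62 = £3.22

£3.22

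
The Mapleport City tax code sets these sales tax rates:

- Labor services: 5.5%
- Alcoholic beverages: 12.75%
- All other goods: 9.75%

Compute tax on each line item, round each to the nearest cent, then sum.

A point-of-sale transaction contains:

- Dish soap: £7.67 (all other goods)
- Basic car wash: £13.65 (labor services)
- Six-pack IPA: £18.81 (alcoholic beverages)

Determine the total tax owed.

£3.90

Dish soap £7.67: all other goods → 9.75% → £0.75
Basic car wash £13.65: labor services → 5.5% → £0.75
Six-pack IPA £18.81: alcoholic beverages → 12.75% → £2.40
Total tax = £0.75 + £0.75 + £2.40 = £3.90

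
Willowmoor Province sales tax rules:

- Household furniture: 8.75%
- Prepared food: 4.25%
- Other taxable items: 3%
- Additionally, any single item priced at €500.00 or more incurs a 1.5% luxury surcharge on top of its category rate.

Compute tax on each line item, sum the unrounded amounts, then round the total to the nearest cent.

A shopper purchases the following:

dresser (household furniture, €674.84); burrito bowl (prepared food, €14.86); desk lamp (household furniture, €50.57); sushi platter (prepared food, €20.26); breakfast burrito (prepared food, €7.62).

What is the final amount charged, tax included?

Dresser €674.84: household furniture → 8.75% + 1.5% surcharge = 10.25% → €69.1711
Burrito bowl €14.86: prepared food → 4.25% → €0.63155
Desk lamp €50.57: household furniture → 8.75% → €4.424875
Sushi platter €20.26: prepared food → 4.25% → €0.86105
Breakfast burrito €7.62: prepared food → 4.25% → €0.32385
Subtotal = €768.15; unrounded tax = €75.412425 → €75.41; total due = €843.56

€843.56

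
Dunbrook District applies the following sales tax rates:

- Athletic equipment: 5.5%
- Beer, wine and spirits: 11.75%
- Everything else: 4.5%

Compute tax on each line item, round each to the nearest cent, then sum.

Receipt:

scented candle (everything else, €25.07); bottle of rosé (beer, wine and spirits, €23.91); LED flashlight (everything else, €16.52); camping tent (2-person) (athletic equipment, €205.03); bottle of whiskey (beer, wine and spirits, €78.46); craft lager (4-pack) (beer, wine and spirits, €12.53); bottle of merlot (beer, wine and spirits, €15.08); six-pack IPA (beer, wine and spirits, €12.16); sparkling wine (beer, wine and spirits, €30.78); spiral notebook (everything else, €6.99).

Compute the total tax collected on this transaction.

€33.78

Scented candle €25.07: everything else → 4.5% → €1.13
Bottle of rosé €23.91: beer, wine and spirits → 11.75% → €2.81
LED flashlight €16.52: everything else → 4.5% → €0.74
Camping tent (2-person) €205.03: athletic equipment → 5.5% → €11.28
Bottle of whiskey €78.46: beer, wine and spirits → 11.75% → €9.22
Craft lager (4-pack) €12.53: beer, wine and spirits → 11.75% → €1.47
Bottle of merlot €15.08: beer, wine and spirits → 11.75% → €1.77
Six-pack IPA €12.16: beer, wine and spirits → 11.75% → €1.43
Sparkling wine €30.78: beer, wine and spirits → 11.75% → €3.62
Spiral notebook €6.99: everything else → 4.5% → €0.31
Total tax = €1.13 + €2.81 + €0.74 + €11.28 + €9.22 + €1.47 + €1.77 + €1.43 + €3.62 + €0.31 = €33.78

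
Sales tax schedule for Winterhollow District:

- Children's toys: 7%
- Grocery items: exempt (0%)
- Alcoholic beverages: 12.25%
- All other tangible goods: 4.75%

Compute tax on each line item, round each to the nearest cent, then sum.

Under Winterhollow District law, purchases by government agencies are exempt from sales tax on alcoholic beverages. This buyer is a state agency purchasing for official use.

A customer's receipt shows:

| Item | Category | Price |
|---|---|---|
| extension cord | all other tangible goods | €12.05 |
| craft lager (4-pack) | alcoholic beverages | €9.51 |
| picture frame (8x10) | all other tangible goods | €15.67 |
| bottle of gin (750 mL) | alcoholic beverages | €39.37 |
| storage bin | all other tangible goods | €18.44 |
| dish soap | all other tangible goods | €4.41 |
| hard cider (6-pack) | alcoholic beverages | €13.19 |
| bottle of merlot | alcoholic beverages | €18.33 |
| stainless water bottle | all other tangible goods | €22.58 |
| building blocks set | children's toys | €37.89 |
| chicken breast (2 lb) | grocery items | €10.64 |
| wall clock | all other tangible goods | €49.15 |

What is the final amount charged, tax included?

€259.68

Extension cord €12.05: all other tangible goods → 4.75% → €0.57
Craft lager (4-pack) €9.51: alcoholic beverages, buyer-exempt → 0% → €0.00
Picture frame (8x10) €15.67: all other tangible goods → 4.75% → €0.74
Bottle of gin (750 mL) €39.37: alcoholic beverages, buyer-exempt → 0% → €0.00
Storage bin €18.44: all other tangible goods → 4.75% → €0.88
Dish soap €4.41: all other tangible goods → 4.75% → €0.21
Hard cider (6-pack) €13.19: alcoholic beverages, buyer-exempt → 0% → €0.00
Bottle of merlot €18.33: alcoholic beverages, buyer-exempt → 0% → €0.00
Stainless water bottle €22.58: all other tangible goods → 4.75% → €1.07
Building blocks set €37.89: children's toys → 7% → €2.65
Chicken breast (2 lb) €10.64: grocery items → 0% → €0.00
Wall clock €49.15: all other tangible goods → 4.75% → €2.33
Subtotal = €251.23; tax = €8.45; total due = €259.68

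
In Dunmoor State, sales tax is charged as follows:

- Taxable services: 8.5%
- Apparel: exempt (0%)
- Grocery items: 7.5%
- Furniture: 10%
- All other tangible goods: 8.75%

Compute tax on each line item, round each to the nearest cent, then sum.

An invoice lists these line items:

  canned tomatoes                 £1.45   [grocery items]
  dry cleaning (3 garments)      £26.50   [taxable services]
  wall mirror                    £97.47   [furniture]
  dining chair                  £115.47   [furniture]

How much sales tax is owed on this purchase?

£23.66

Canned tomatoes £1.45: grocery items → 7.5% → £0.11
Dry cleaning (3 garments) £26.50: taxable services → 8.5% → £2.25
Wall mirror £97.47: furniture → 10% → £9.75
Dining chair £115.47: furniture → 10% → £11.55
Total tax = £0.11 + £2.25 + £9.75 + £11.55 = £23.66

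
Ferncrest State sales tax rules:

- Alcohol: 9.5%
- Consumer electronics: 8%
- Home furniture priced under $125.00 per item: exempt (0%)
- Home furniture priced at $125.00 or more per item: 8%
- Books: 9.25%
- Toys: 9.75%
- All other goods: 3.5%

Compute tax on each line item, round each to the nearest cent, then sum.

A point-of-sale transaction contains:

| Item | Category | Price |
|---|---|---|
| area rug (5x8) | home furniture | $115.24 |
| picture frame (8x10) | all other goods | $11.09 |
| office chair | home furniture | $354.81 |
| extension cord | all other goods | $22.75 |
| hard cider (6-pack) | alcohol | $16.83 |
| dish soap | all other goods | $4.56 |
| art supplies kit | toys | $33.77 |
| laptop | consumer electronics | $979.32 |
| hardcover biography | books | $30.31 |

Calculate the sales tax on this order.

$115.77

Area rug (5x8) $115.24: home furniture, under $125.00 → 0% → $0.00
Picture frame (8x10) $11.09: all other goods → 3.5% → $0.39
Office chair $354.81: home furniture, $125.00 or more → 8% → $28.38
Extension cord $22.75: all other goods → 3.5% → $0.80
Hard cider (6-pack) $16.83: alcohol → 9.5% → $1.60
Dish soap $4.56: all other goods → 3.5% → $0.16
Art supplies kit $33.77: toys → 9.75% → $3.29
Laptop $979.32: consumer electronics → 8% → $78.35
Hardcover biography $30.31: books → 9.25% → $2.80
Total tax = $0.39 + $28.38 + $0.80 + $1.60 + $0.16 + $3.29 + $78.35 + $2.80 = $115.77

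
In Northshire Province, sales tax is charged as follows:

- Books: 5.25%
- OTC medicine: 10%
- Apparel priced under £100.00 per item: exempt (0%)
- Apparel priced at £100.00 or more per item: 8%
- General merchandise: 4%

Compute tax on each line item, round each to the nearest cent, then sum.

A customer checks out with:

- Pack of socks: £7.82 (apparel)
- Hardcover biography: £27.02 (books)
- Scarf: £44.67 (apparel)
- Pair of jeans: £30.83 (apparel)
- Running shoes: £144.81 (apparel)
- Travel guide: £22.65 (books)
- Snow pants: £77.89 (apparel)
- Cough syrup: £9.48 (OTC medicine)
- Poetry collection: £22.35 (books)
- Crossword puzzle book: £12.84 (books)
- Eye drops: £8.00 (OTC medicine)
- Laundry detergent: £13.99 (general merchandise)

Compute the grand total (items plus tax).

Pack of socks £7.82: apparel, under £100.00 → 0% → £0.00
Hardcover biography £27.02: books → 5.25% → £1.42
Scarf £44.67: apparel, under £100.00 → 0% → £0.00
Pair of jeans £30.83: apparel, under £100.00 → 0% → £0.00
Running shoes £144.81: apparel, £100.00 or more → 8% → £11.58
Travel guide £22.65: books → 5.25% → £1.19
Snow pants £77.89: apparel, under £100.00 → 0% → £0.00
Cough syrup £9.48: OTC medicine → 10% → £0.95
Poetry collection £22.35: books → 5.25% → £1.17
Crossword puzzle book £12.84: books → 5.25% → £0.67
Eye drops £8.00: OTC medicine → 10% → £0.80
Laundry detergent £13.99: general merchandise → 4% → £0.56
Subtotal = £422.35; tax = £18.34; total due = £440.69

£440.69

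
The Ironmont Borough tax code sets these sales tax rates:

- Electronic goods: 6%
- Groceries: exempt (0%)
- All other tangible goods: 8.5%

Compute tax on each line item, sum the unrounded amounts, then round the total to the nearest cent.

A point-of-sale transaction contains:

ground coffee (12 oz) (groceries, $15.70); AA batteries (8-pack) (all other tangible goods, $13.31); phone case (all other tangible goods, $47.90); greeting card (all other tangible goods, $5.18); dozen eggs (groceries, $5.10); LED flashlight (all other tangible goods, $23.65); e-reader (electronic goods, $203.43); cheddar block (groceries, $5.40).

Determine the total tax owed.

Ground coffee (12 oz) $15.70: groceries → 0% → $0.00
AA batteries (8-pack) $13.31: all other tangible goods → 8.5% → $1.13135
Phone case $47.90: all other tangible goods → 8.5% → $4.0715
Greeting card $5.18: all other tangible goods → 8.5% → $0.4403
Dozen eggs $5.10: groceries → 0% → $0.00
LED flashlight $23.65: all other tangible goods → 8.5% → $2.01025
E-reader $203.43: electronic goods → 6% → $12.2058
Cheddar block $5.40: groceries → 0% → $0.00
Unrounded tax sum = $19.8592 → $19.86

$19.86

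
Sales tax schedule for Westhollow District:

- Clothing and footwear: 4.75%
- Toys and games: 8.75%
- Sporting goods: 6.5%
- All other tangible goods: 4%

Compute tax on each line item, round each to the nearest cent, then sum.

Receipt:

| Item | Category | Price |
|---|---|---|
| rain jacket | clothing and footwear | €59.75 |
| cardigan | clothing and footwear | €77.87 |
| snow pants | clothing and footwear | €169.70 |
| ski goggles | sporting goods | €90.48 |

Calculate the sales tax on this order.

Rain jacket €59.75: clothing and footwear → 4.75% → €2.84
Cardigan €77.87: clothing and footwear → 4.75% → €3.70
Snow pants €169.70: clothing and footwear → 4.75% → €8.06
Ski goggles €90.48: sporting goods → 6.5% → €5.88
Total tax = €2.84 + €3.70 + €8.06 + €5.88 = €20.48

€20.48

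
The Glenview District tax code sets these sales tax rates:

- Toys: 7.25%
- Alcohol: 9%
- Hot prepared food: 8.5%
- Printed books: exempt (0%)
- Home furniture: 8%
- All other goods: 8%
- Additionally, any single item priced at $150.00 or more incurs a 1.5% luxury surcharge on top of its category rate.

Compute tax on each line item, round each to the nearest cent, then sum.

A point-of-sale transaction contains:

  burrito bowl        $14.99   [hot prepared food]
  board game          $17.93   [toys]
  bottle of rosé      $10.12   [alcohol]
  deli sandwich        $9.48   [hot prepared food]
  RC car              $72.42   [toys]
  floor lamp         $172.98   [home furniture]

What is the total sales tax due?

$25.97

Burrito bowl $14.99: hot prepared food → 8.5% → $1.27
Board game $17.93: toys → 7.25% → $1.30
Bottle of rosé $10.12: alcohol → 9% → $0.91
Deli sandwich $9.48: hot prepared food → 8.5% → $0.81
RC car $72.42: toys → 7.25% → $5.25
Floor lamp $172.98: home furniture → 8% + 1.5% surcharge = 9.5% → $16.43
Total tax = $1.27 + $1.30 + $0.91 + $0.81 + $5.25 + $16.43 = $25.97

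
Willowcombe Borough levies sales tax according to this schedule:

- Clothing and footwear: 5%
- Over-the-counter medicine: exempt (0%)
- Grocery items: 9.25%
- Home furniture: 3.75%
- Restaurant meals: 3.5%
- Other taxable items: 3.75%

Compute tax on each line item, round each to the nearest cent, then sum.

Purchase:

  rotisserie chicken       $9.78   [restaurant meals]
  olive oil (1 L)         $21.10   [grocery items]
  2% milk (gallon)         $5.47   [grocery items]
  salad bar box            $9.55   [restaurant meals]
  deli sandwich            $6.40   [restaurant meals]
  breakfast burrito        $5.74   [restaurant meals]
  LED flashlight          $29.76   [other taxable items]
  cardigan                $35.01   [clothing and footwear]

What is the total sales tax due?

Rotisserie chicken $9.78: restaurant meals → 3.5% → $0.34
Olive oil (1 L) $21.10: grocery items → 9.25% → $1.95
2% milk (gallon) $5.47: grocery items → 9.25% → $0.51
Salad bar box $9.55: restaurant meals → 3.5% → $0.33
Deli sandwich $6.40: restaurant meals → 3.5% → $0.22
Breakfast burrito $5.74: restaurant meals → 3.5% → $0.20
LED flashlight $29.76: other taxable items → 3.75% → $1.12
Cardigan $35.01: clothing and footwear → 5% → $1.75
Total tax = $0.34 + $1.95 + $0.51 + $0.33 + $0.22 + $0.20 + $1.12 + $1.75 = $6.42

$6.42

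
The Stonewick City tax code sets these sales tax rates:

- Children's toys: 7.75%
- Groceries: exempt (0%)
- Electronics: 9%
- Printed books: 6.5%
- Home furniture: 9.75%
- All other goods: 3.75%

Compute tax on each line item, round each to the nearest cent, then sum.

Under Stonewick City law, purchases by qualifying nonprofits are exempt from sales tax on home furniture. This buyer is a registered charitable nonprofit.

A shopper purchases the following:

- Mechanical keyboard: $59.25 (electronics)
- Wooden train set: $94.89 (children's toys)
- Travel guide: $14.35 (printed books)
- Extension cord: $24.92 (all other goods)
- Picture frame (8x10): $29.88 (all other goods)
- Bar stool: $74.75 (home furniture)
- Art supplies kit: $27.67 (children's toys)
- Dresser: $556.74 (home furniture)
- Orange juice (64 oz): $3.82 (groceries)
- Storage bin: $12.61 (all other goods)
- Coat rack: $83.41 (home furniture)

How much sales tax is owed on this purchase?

$18.27

Mechanical keyboard $59.25: electronics → 9% → $5.33
Wooden train set $94.89: children's toys → 7.75% → $7.35
Travel guide $14.35: printed books → 6.5% → $0.93
Extension cord $24.92: all other goods → 3.75% → $0.93
Picture frame (8x10) $29.88: all other goods → 3.75% → $1.12
Bar stool $74.75: home furniture, buyer-exempt → 0% → $0.00
Art supplies kit $27.67: children's toys → 7.75% → $2.14
Dresser $556.74: home furniture, buyer-exempt → 0% → $0.00
Orange juice (64 oz) $3.82: groceries → 0% → $0.00
Storage bin $12.61: all other goods → 3.75% → $0.47
Coat rack $83.41: home furniture, buyer-exempt → 0% → $0.00
Total tax = $5.33 + $7.35 + $0.93 + $0.93 + $1.12 + $2.14 + $0.47 = $18.27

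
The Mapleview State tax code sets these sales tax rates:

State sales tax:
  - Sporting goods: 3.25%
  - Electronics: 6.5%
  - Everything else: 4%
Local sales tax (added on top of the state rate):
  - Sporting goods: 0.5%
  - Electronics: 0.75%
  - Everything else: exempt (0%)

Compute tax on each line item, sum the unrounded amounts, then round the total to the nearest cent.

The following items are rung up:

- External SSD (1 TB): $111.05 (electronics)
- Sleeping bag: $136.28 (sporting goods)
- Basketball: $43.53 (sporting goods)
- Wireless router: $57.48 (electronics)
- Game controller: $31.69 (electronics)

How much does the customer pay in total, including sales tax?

External SSD (1 TB) $111.05: electronics → 6.5% + 0.75% local = 7.25% → $8.051125
Sleeping bag $136.28: sporting goods → 3.25% + 0.5% local = 3.75% → $5.1105
Basketball $43.53: sporting goods → 3.25% + 0.5% local = 3.75% → $1.632375
Wireless router $57.48: electronics → 6.5% + 0.75% local = 7.25% → $4.1673
Game controller $31.69: electronics → 6.5% + 0.75% local = 7.25% → $2.297525
Subtotal = $380.03; unrounded tax = $21.258825 → $21.26; total due = $401.29

$401.29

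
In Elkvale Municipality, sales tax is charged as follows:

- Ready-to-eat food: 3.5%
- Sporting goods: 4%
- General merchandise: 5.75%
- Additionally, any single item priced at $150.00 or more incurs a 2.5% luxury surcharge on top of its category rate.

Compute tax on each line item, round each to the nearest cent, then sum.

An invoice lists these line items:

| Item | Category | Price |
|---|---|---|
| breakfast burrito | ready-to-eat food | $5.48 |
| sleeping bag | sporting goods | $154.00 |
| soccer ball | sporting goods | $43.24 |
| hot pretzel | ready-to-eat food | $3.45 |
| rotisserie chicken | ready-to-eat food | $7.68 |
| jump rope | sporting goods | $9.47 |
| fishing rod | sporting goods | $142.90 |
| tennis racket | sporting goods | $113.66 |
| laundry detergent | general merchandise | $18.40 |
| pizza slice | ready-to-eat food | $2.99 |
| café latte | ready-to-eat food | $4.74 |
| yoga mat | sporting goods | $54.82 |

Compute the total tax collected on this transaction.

Breakfast burrito $5.48: ready-to-eat food → 3.5% → $0.19
Sleeping bag $154.00: sporting goods → 4% + 2.5% surcharge = 6.5% → $10.01
Soccer ball $43.24: sporting goods → 4% → $1.73
Hot pretzel $3.45: ready-to-eat food → 3.5% → $0.12
Rotisserie chicken $7.68: ready-to-eat food → 3.5% → $0.27
Jump rope $9.47: sporting goods → 4% → $0.38
Fishing rod $142.90: sporting goods → 4% → $5.72
Tennis racket $113.66: sporting goods → 4% → $4.55
Laundry detergent $18.40: general merchandise → 5.75% → $1.06
Pizza slice $2.99: ready-to-eat food → 3.5% → $0.10
Café latte $4.74: ready-to-eat food → 3.5% → $0.17
Yoga mat $54.82: sporting goods → 4% → $2.19
Total tax = $0.19 + $10.01 + $1.73 + $0.12 + $0.27 + $0.38 + $5.72 + $4.55 + $1.06 + $0.10 + $0.17 + $2.19 = $26.49

$26.49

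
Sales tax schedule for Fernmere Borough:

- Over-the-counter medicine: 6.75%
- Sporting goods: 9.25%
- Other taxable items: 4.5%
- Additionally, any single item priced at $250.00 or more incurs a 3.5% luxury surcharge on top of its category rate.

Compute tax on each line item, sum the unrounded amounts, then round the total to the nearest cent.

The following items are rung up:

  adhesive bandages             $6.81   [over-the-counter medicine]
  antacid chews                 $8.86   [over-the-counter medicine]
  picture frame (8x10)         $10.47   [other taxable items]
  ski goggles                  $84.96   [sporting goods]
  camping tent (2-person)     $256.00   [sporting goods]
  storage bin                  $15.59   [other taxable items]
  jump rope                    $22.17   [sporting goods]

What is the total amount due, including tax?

Adhesive bandages $6.81: over-the-counter medicine → 6.75% → $0.459675
Antacid chews $8.86: over-the-counter medicine → 6.75% → $0.59805
Picture frame (8x10) $10.47: other taxable items → 4.5% → $0.47115
Ski goggles $84.96: sporting goods → 9.25% → $7.8588
Camping tent (2-person) $256.00: sporting goods → 9.25% + 3.5% surcharge = 12.75% → $32.64
Storage bin $15.59: other taxable items → 4.5% → $0.70155
Jump rope $22.17: sporting goods → 9.25% → $2.050725
Subtotal = $404.86; unrounded tax = $44.77995 → $44.78; total due = $449.64

$449.64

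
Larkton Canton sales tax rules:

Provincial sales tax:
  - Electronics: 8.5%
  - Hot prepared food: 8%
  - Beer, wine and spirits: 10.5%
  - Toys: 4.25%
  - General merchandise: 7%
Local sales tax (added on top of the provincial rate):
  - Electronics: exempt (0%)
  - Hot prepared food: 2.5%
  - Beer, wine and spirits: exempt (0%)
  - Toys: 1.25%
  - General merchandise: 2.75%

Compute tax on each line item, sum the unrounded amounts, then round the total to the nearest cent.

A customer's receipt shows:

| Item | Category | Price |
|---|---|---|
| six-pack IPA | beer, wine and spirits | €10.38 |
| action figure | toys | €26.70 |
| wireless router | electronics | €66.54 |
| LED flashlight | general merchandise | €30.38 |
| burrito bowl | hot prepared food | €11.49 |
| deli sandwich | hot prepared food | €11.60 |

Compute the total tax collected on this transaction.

Six-pack IPA €10.38: beer, wine and spirits → 10.5% + 0% local = 10.5% → €1.0899
Action figure €26.70: toys → 4.25% + 1.25% local = 5.5% → €1.4685
Wireless router €66.54: electronics → 8.5% + 0% local = 8.5% → €5.6559
LED flashlight €30.38: general merchandise → 7% + 2.75% local = 9.75% → €2.96205
Burrito bowl €11.49: hot prepared food → 8% + 2.5% local = 10.5% → €1.20645
Deli sandwich €11.60: hot prepared food → 8% + 2.5% local = 10.5% → €1.218
Unrounded tax sum = €13.6008 → €13.60

€13.60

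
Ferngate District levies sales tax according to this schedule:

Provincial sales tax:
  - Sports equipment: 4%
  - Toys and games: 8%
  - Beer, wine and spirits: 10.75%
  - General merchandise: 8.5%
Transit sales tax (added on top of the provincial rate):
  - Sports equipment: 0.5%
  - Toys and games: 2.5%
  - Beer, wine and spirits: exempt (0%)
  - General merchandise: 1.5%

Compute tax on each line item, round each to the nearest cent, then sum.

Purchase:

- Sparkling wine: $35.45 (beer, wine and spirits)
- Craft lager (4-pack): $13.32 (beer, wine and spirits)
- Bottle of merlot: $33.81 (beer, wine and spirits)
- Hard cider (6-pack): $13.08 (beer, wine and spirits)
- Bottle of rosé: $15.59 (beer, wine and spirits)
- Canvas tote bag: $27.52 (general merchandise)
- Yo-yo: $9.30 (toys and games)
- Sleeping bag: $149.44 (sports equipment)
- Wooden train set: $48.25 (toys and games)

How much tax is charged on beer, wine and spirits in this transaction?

$11.96

Sparkling wine $35.45: beer, wine and spirits → 10.75% + 0% transit = 10.75% → $3.81
Craft lager (4-pack) $13.32: beer, wine and spirits → 10.75% + 0% transit = 10.75% → $1.43
Bottle of merlot $33.81: beer, wine and spirits → 10.75% + 0% transit = 10.75% → $3.63
Hard cider (6-pack) $13.08: beer, wine and spirits → 10.75% + 0% transit = 10.75% → $1.41
Bottle of rosé $15.59: beer, wine and spirits → 10.75% + 0% transit = 10.75% → $1.68
Tax on beer, wine and spirits = $3.81 + $1.43 + $3.63 + $1.41 + $1.68 = $11.96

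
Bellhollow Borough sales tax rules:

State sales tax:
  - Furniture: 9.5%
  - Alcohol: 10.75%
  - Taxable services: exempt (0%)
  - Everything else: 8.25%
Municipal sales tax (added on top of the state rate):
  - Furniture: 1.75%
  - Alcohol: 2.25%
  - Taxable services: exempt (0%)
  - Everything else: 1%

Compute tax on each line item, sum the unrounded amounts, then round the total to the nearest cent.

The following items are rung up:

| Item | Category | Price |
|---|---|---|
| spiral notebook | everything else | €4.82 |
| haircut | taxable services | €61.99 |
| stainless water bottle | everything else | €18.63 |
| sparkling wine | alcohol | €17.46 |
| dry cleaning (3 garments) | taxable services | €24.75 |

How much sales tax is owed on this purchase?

Spiral notebook €4.82: everything else → 8.25% + 1% municipal = 9.25% → €0.44585
Haircut €61.99: taxable services → 0% + 0% municipal = 0% → €0.00
Stainless water bottle €18.63: everything else → 8.25% + 1% municipal = 9.25% → €1.723275
Sparkling wine €17.46: alcohol → 10.75% + 2.25% municipal = 13% → €2.2698
Dry cleaning (3 garments) €24.75: taxable services → 0% + 0% municipal = 0% → €0.00
Unrounded tax sum = €4.438925 → €4.44

€4.44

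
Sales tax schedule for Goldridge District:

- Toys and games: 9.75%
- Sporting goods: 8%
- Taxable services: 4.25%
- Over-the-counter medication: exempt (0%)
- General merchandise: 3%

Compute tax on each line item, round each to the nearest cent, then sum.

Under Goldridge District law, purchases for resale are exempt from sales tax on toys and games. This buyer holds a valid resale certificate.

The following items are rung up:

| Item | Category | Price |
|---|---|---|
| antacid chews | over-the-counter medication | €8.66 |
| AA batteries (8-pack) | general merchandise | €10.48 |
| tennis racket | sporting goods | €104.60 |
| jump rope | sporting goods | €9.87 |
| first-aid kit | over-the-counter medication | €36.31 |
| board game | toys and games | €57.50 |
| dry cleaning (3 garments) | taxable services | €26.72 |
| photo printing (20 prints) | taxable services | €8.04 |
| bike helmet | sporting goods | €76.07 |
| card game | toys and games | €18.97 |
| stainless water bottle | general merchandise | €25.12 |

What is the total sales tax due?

Antacid chews €8.66: over-the-counter medication → 0% → €0.00
AA batteries (8-pack) €10.48: general merchandise → 3% → €0.31
Tennis racket €104.60: sporting goods → 8% → €8.37
Jump rope €9.87: sporting goods → 8% → €0.79
First-aid kit €36.31: over-the-counter medication → 0% → €0.00
Board game €57.50: toys and games, buyer-exempt → 0% → €0.00
Dry cleaning (3 garments) €26.72: taxable services → 4.25% → €1.14
Photo printing (20 prints) €8.04: taxable services → 4.25% → €0.34
Bike helmet €76.07: sporting goods → 8% → €6.09
Card game €18.97: toys and games, buyer-exempt → 0% → €0.00
Stainless water bottle €25.12: general merchandise → 3% → €0.75
Total tax = €0.31 + €8.37 + €0.79 + €1.14 + €0.34 + €6.09 + €0.75 = €17.79

€17.79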